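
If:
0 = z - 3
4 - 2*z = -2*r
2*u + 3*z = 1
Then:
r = 1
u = -4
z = 3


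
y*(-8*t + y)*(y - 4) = -8*t*y^2 + 32*t*y + y^3 - 4*y^2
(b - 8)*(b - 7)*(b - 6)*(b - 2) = b^4 - 23*b^3 + 188*b^2 - 628*b + 672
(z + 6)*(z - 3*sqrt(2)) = z^2 - 3*sqrt(2)*z + 6*z - 18*sqrt(2)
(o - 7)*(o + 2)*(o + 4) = o^3 - o^2 - 34*o - 56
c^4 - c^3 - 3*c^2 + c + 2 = (c - 2)*(c - 1)*(c + 1)^2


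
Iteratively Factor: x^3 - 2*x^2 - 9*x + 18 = (x + 3)*(x^2 - 5*x + 6) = (x - 2)*(x + 3)*(x - 3)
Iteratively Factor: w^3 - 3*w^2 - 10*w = (w - 5)*(w^2 + 2*w) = w*(w - 5)*(w + 2)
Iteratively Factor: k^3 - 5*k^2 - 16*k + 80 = (k - 4)*(k^2 - k - 20) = (k - 5)*(k - 4)*(k + 4)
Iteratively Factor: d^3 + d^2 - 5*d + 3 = (d - 1)*(d^2 + 2*d - 3) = (d - 1)^2*(d + 3)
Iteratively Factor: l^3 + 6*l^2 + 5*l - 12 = (l + 3)*(l^2 + 3*l - 4) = (l + 3)*(l + 4)*(l - 1)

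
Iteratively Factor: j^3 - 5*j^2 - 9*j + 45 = (j - 3)*(j^2 - 2*j - 15) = (j - 3)*(j + 3)*(j - 5)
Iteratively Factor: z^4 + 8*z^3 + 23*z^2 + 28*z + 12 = (z + 3)*(z^3 + 5*z^2 + 8*z + 4) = (z + 1)*(z + 3)*(z^2 + 4*z + 4) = (z + 1)*(z + 2)*(z + 3)*(z + 2)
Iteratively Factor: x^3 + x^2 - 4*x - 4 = (x - 2)*(x^2 + 3*x + 2) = (x - 2)*(x + 2)*(x + 1)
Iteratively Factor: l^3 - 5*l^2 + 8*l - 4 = (l - 2)*(l^2 - 3*l + 2) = (l - 2)^2*(l - 1)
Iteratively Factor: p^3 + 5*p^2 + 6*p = (p + 3)*(p^2 + 2*p) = p*(p + 3)*(p + 2)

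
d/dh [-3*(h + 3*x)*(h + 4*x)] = -6*h - 21*x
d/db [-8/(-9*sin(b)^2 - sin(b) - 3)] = -8*(18*sin(b) + 1)*cos(b)/(9*sin(b)^2 + sin(b) + 3)^2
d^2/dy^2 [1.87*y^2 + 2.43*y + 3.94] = 3.74000000000000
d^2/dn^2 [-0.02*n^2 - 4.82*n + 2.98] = -0.0400000000000000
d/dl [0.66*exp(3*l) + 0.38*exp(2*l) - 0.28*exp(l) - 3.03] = (1.98*exp(2*l) + 0.76*exp(l) - 0.28)*exp(l)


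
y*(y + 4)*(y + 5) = y^3 + 9*y^2 + 20*y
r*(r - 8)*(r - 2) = r^3 - 10*r^2 + 16*r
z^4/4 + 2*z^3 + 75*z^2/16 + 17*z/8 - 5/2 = (z/4 + 1)*(z - 1/2)*(z + 2)*(z + 5/2)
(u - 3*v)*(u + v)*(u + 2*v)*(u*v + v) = u^4*v + u^3*v - 7*u^2*v^3 - 6*u*v^4 - 7*u*v^3 - 6*v^4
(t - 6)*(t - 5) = t^2 - 11*t + 30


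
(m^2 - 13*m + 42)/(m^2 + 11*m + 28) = (m^2 - 13*m + 42)/(m^2 + 11*m + 28)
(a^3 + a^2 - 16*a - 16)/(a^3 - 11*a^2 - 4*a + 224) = (a^2 - 3*a - 4)/(a^2 - 15*a + 56)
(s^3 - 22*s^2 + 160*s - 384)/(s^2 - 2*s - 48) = (s^2 - 14*s + 48)/(s + 6)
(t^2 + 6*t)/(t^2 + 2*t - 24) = t/(t - 4)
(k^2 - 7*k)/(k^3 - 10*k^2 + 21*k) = 1/(k - 3)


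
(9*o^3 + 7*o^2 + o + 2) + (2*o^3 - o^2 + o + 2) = 11*o^3 + 6*o^2 + 2*o + 4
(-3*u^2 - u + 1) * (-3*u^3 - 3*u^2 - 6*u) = 9*u^5 + 12*u^4 + 18*u^3 + 3*u^2 - 6*u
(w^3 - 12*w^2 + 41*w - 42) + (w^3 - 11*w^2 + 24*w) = 2*w^3 - 23*w^2 + 65*w - 42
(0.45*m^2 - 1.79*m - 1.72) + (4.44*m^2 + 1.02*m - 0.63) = 4.89*m^2 - 0.77*m - 2.35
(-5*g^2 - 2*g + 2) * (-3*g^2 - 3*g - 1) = 15*g^4 + 21*g^3 + 5*g^2 - 4*g - 2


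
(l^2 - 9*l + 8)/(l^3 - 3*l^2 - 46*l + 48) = 1/(l + 6)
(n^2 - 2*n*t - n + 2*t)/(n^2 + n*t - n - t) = (n - 2*t)/(n + t)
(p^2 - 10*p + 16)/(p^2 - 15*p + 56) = (p - 2)/(p - 7)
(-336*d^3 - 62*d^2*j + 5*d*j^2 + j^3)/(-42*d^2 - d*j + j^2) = (56*d^2 + d*j - j^2)/(7*d - j)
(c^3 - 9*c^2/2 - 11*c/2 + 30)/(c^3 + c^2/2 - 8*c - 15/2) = (c - 4)/(c + 1)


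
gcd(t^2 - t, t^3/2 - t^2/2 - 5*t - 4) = 1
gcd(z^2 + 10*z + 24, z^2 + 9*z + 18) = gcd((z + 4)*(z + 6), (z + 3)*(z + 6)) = z + 6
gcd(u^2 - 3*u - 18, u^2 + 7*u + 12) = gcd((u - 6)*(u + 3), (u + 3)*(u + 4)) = u + 3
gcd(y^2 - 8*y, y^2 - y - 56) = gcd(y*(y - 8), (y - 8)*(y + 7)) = y - 8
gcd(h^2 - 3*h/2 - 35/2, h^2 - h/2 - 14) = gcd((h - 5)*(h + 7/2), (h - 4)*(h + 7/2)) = h + 7/2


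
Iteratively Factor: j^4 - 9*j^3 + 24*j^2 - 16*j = (j - 4)*(j^3 - 5*j^2 + 4*j) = j*(j - 4)*(j^2 - 5*j + 4) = j*(j - 4)^2*(j - 1)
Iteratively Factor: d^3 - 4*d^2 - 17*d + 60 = (d - 3)*(d^2 - d - 20) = (d - 3)*(d + 4)*(d - 5)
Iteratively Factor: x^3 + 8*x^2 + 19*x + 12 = (x + 1)*(x^2 + 7*x + 12) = (x + 1)*(x + 4)*(x + 3)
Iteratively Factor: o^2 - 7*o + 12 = (o - 4)*(o - 3)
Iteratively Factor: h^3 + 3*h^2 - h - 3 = (h + 3)*(h^2 - 1) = (h - 1)*(h + 3)*(h + 1)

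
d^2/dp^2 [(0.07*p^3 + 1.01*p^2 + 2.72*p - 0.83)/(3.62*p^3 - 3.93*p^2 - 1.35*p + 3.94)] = (28.462612*p^6 + 215.916348*p^5 - 345.063468*p^4 + 89.5646199999999*p^3 - 426.515862*p^2 + 303.82941*p + 31.56391)/(47.437928*p^9 - 154.500876*p^8 + 114.658794*p^7 + 209.431011*p^6 - 379.076319*p^5 + 45.542763*p^4 + 291.547941*p^3 - 161.481294*p^2 - 62.87058*p + 61.162984)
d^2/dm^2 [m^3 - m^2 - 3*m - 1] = 6*m - 2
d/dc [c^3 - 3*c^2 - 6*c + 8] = 3*c^2 - 6*c - 6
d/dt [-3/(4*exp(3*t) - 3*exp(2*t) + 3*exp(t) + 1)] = (36*exp(2*t) - 18*exp(t) + 9)*exp(t)/(4*exp(3*t) - 3*exp(2*t) + 3*exp(t) + 1)^2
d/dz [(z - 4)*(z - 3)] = 2*z - 7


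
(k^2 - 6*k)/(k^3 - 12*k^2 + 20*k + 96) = k/(k^2 - 6*k - 16)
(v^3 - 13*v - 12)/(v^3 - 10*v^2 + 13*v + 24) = (v^2 - v - 12)/(v^2 - 11*v + 24)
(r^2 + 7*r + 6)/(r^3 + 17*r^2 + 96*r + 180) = (r + 1)/(r^2 + 11*r + 30)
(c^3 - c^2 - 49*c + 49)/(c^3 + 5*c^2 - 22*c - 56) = (c^2 - 8*c + 7)/(c^2 - 2*c - 8)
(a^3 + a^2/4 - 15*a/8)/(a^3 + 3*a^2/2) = (a - 5/4)/a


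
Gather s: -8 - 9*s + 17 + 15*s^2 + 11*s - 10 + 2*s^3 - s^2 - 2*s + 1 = 2*s^3 + 14*s^2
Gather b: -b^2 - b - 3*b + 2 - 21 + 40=-b^2 - 4*b + 21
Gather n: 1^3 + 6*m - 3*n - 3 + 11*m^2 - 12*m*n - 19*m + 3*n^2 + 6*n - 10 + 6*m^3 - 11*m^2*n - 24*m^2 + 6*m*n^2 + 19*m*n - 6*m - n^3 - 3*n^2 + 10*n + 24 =6*m^3 - 13*m^2 + 6*m*n^2 - 19*m - n^3 + n*(-11*m^2 + 7*m + 13) + 12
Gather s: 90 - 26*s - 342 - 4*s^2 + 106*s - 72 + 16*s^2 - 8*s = 12*s^2 + 72*s - 324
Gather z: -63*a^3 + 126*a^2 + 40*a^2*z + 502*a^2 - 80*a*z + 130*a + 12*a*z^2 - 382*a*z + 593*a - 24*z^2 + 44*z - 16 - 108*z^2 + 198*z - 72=-63*a^3 + 628*a^2 + 723*a + z^2*(12*a - 132) + z*(40*a^2 - 462*a + 242) - 88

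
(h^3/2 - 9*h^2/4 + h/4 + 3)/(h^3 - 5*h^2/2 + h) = (2*h^3 - 9*h^2 + h + 12)/(2*h*(2*h^2 - 5*h + 2))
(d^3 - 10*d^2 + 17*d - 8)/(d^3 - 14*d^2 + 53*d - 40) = (d - 1)/(d - 5)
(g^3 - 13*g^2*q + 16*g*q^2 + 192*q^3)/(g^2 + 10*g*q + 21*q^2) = (g^2 - 16*g*q + 64*q^2)/(g + 7*q)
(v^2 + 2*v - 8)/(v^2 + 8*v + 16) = (v - 2)/(v + 4)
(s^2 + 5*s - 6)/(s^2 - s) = (s + 6)/s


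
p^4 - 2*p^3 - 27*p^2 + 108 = (p - 6)*(p - 2)*(p + 3)^2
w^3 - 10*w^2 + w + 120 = (w - 8)*(w - 5)*(w + 3)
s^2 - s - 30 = (s - 6)*(s + 5)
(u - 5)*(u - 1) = u^2 - 6*u + 5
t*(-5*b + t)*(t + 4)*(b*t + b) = -5*b^2*t^3 - 25*b^2*t^2 - 20*b^2*t + b*t^4 + 5*b*t^3 + 4*b*t^2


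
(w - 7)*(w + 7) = w^2 - 49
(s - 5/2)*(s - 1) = s^2 - 7*s/2 + 5/2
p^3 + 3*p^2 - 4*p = p*(p - 1)*(p + 4)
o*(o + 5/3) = o^2 + 5*o/3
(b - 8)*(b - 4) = b^2 - 12*b + 32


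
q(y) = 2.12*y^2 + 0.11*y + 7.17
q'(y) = 4.24*y + 0.11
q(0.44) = 7.63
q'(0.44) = 1.98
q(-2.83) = 23.84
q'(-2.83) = -11.89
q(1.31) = 10.95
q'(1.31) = 5.66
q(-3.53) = 33.20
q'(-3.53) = -14.86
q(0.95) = 9.19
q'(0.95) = 4.14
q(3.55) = 34.28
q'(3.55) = 15.16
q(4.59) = 52.34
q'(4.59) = 19.57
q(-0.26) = 7.28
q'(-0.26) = -0.99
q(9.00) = 179.88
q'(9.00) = 38.27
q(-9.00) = 177.90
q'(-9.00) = -38.05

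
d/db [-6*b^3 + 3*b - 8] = 3 - 18*b^2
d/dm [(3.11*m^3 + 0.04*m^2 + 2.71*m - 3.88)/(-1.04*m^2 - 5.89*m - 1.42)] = (-3.2344*m^4 - 36.6358*m^3 - 10.6658*m^2 - 8.184*m - 26.7014)/(1.0816*m^4 + 12.2512*m^3 + 37.6457*m^2 + 16.7276*m + 2.0164)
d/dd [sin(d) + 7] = cos(d)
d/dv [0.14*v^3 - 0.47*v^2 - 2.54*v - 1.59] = 0.42*v^2 - 0.94*v - 2.54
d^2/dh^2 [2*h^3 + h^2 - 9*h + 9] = 12*h + 2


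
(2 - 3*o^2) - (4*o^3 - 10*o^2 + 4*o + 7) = -4*o^3 + 7*o^2 - 4*o - 5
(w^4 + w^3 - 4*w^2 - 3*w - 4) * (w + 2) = w^5 + 3*w^4 - 2*w^3 - 11*w^2 - 10*w - 8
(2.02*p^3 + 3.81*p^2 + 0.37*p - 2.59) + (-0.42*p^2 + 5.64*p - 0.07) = 2.02*p^3 + 3.39*p^2 + 6.01*p - 2.66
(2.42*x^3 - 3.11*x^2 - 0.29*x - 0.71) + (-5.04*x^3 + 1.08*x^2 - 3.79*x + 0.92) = -2.62*x^3 - 2.03*x^2 - 4.08*x + 0.21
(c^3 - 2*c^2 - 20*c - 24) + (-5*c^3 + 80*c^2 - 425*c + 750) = -4*c^3 + 78*c^2 - 445*c + 726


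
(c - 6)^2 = c^2 - 12*c + 36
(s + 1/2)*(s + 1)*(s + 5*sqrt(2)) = s^3 + 3*s^2/2 + 5*sqrt(2)*s^2 + s/2 + 15*sqrt(2)*s/2 + 5*sqrt(2)/2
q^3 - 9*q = q*(q - 3)*(q + 3)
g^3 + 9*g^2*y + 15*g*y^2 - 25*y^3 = (g - y)*(g + 5*y)^2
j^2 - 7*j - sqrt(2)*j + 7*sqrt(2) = (j - 7)*(j - sqrt(2))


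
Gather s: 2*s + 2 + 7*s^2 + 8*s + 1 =7*s^2 + 10*s + 3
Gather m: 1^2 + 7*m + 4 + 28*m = 35*m + 5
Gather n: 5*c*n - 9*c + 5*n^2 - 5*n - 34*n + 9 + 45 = -9*c + 5*n^2 + n*(5*c - 39) + 54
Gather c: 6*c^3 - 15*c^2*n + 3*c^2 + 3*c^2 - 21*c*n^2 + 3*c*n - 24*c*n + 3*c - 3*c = 6*c^3 + c^2*(6 - 15*n) + c*(-21*n^2 - 21*n)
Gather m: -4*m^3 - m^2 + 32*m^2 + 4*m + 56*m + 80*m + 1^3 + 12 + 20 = -4*m^3 + 31*m^2 + 140*m + 33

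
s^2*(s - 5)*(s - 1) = s^4 - 6*s^3 + 5*s^2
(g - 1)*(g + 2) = g^2 + g - 2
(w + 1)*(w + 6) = w^2 + 7*w + 6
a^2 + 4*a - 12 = (a - 2)*(a + 6)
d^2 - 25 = (d - 5)*(d + 5)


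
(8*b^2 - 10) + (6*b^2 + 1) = 14*b^2 - 9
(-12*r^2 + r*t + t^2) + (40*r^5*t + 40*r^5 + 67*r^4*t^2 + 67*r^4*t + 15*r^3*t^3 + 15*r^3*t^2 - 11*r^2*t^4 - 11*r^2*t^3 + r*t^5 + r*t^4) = 40*r^5*t + 40*r^5 + 67*r^4*t^2 + 67*r^4*t + 15*r^3*t^3 + 15*r^3*t^2 - 11*r^2*t^4 - 11*r^2*t^3 - 12*r^2 + r*t^5 + r*t^4 + r*t + t^2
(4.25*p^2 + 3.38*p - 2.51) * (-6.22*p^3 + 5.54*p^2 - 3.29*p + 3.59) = -26.435*p^5 + 2.5214*p^4 + 20.3549*p^3 - 9.7681*p^2 + 20.3921*p - 9.0109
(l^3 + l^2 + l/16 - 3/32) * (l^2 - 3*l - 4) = l^5 - 2*l^4 - 111*l^3/16 - 137*l^2/32 + l/32 + 3/8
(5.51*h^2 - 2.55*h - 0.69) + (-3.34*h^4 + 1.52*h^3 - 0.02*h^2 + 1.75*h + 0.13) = -3.34*h^4 + 1.52*h^3 + 5.49*h^2 - 0.8*h - 0.56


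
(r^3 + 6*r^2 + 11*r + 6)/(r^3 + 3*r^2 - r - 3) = (r + 2)/(r - 1)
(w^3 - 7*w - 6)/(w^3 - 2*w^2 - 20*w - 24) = (w^2 - 2*w - 3)/(w^2 - 4*w - 12)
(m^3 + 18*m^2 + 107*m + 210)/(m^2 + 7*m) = m + 11 + 30/m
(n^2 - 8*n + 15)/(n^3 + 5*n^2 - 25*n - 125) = (n - 3)/(n^2 + 10*n + 25)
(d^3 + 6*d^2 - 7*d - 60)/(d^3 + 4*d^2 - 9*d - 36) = (d + 5)/(d + 3)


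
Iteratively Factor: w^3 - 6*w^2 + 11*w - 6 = (w - 2)*(w^2 - 4*w + 3) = (w - 2)*(w - 1)*(w - 3)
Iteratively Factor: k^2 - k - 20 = (k - 5)*(k + 4)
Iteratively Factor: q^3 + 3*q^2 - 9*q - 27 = (q - 3)*(q^2 + 6*q + 9) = (q - 3)*(q + 3)*(q + 3)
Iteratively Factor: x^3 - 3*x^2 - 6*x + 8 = (x - 1)*(x^2 - 2*x - 8) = (x - 1)*(x + 2)*(x - 4)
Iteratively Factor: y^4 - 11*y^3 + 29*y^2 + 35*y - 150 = (y - 5)*(y^3 - 6*y^2 - y + 30) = (y - 5)^2*(y^2 - y - 6) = (y - 5)^2*(y - 3)*(y + 2)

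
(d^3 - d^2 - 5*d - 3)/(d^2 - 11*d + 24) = (d^2 + 2*d + 1)/(d - 8)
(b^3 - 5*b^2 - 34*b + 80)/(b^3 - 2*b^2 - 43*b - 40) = (b - 2)/(b + 1)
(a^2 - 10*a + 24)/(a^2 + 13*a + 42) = (a^2 - 10*a + 24)/(a^2 + 13*a + 42)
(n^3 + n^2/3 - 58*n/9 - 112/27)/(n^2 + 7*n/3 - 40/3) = (n^2 + 3*n + 14/9)/(n + 5)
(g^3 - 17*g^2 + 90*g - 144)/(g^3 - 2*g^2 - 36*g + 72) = (g^2 - 11*g + 24)/(g^2 + 4*g - 12)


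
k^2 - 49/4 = (k - 7/2)*(k + 7/2)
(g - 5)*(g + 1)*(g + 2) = g^3 - 2*g^2 - 13*g - 10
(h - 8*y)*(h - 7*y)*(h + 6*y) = h^3 - 9*h^2*y - 34*h*y^2 + 336*y^3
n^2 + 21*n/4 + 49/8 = (n + 7/4)*(n + 7/2)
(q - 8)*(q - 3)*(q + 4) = q^3 - 7*q^2 - 20*q + 96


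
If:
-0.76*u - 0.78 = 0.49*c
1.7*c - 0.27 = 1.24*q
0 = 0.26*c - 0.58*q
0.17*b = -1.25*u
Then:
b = 8.67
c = 0.24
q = 0.11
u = -1.18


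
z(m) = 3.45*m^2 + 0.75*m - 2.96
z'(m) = 6.9*m + 0.75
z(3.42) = 39.96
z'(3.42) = 24.35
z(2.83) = 26.79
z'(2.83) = 20.28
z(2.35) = 17.86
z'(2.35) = 16.96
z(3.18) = 34.31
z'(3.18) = 22.69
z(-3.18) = 29.54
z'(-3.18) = -21.19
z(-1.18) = 0.96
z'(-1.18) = -7.39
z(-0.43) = -2.64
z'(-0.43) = -2.22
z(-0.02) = -2.97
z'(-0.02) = 0.61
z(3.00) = 30.34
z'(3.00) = 21.45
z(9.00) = 283.24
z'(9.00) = 62.85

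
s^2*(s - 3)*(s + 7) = s^4 + 4*s^3 - 21*s^2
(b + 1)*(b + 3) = b^2 + 4*b + 3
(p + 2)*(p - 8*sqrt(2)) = p^2 - 8*sqrt(2)*p + 2*p - 16*sqrt(2)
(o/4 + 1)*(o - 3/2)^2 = o^3/4 + o^2/4 - 39*o/16 + 9/4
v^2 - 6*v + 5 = (v - 5)*(v - 1)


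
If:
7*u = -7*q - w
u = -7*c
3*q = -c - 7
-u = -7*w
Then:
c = -49/157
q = -350/157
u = 343/157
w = 49/157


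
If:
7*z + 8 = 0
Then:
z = -8/7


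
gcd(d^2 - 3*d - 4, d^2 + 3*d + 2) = d + 1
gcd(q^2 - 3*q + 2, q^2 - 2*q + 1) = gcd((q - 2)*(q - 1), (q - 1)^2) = q - 1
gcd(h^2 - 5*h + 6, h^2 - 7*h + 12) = h - 3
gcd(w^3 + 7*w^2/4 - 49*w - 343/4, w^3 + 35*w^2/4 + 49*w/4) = w^2 + 35*w/4 + 49/4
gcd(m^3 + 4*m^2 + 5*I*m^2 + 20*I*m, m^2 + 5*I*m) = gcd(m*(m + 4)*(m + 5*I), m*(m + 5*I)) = m^2 + 5*I*m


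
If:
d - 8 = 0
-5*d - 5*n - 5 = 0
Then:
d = 8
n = -9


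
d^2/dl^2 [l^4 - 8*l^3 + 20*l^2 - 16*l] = 12*l^2 - 48*l + 40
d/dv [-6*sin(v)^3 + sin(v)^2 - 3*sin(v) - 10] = (-18*sin(v)^2 + 2*sin(v) - 3)*cos(v)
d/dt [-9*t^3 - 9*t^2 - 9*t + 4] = -27*t^2 - 18*t - 9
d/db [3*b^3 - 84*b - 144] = 9*b^2 - 84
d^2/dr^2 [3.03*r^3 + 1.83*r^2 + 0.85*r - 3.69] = 18.18*r + 3.66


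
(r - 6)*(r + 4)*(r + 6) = r^3 + 4*r^2 - 36*r - 144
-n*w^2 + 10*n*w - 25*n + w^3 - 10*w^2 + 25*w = (-n + w)*(w - 5)^2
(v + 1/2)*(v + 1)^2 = v^3 + 5*v^2/2 + 2*v + 1/2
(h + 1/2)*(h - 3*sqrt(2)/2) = h^2 - 3*sqrt(2)*h/2 + h/2 - 3*sqrt(2)/4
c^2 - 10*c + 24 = (c - 6)*(c - 4)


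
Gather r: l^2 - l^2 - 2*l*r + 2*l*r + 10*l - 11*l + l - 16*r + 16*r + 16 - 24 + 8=0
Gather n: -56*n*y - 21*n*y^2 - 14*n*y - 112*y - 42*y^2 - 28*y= n*(-21*y^2 - 70*y) - 42*y^2 - 140*y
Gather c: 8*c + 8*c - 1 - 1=16*c - 2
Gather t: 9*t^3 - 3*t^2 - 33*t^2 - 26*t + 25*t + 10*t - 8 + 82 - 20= 9*t^3 - 36*t^2 + 9*t + 54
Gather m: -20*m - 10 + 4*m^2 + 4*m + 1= 4*m^2 - 16*m - 9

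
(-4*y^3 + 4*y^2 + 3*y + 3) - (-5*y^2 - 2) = -4*y^3 + 9*y^2 + 3*y + 5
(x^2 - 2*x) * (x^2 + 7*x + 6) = x^4 + 5*x^3 - 8*x^2 - 12*x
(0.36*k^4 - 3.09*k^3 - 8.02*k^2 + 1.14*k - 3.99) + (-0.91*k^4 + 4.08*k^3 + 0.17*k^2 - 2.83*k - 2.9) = -0.55*k^4 + 0.99*k^3 - 7.85*k^2 - 1.69*k - 6.89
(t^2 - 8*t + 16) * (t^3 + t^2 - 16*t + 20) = t^5 - 7*t^4 - 8*t^3 + 164*t^2 - 416*t + 320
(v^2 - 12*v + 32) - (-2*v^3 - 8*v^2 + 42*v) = 2*v^3 + 9*v^2 - 54*v + 32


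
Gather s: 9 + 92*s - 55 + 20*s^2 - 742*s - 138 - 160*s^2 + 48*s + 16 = -140*s^2 - 602*s - 168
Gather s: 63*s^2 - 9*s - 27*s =63*s^2 - 36*s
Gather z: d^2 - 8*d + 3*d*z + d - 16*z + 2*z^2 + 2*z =d^2 - 7*d + 2*z^2 + z*(3*d - 14)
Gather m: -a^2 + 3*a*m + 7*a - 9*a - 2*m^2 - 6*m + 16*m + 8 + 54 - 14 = -a^2 - 2*a - 2*m^2 + m*(3*a + 10) + 48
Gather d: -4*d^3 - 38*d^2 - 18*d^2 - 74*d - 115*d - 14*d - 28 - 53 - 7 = -4*d^3 - 56*d^2 - 203*d - 88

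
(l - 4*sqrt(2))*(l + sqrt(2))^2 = l^3 - 2*sqrt(2)*l^2 - 14*l - 8*sqrt(2)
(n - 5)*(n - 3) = n^2 - 8*n + 15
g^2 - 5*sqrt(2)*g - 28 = (g - 7*sqrt(2))*(g + 2*sqrt(2))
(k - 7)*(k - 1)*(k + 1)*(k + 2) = k^4 - 5*k^3 - 15*k^2 + 5*k + 14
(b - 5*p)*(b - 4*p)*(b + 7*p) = b^3 - 2*b^2*p - 43*b*p^2 + 140*p^3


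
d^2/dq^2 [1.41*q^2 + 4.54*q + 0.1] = 2.82000000000000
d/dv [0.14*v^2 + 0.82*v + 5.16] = 0.28*v + 0.82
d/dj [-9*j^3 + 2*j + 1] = 2 - 27*j^2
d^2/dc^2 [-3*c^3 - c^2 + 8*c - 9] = -18*c - 2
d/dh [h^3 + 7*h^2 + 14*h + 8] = 3*h^2 + 14*h + 14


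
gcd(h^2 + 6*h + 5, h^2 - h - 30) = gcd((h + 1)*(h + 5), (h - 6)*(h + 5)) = h + 5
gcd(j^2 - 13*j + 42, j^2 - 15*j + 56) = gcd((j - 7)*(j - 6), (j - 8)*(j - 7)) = j - 7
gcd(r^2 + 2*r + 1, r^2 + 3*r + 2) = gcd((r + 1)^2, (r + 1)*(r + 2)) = r + 1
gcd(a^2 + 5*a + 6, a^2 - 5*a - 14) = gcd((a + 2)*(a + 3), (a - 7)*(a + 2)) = a + 2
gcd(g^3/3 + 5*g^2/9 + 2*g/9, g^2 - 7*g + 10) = 1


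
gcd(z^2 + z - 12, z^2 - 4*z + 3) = z - 3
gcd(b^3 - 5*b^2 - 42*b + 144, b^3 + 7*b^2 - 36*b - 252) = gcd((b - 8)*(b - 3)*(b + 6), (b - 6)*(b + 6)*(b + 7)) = b + 6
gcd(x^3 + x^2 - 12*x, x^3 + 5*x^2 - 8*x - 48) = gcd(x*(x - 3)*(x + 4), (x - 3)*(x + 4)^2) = x^2 + x - 12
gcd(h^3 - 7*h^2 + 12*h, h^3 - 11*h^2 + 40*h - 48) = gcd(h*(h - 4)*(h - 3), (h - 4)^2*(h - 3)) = h^2 - 7*h + 12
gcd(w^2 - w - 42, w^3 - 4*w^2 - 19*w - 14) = w - 7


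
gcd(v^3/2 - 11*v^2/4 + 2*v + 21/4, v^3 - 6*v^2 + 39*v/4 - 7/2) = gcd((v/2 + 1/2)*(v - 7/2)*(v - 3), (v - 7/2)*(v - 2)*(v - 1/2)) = v - 7/2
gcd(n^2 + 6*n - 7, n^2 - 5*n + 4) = n - 1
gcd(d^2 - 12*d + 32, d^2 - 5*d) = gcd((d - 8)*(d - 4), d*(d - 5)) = 1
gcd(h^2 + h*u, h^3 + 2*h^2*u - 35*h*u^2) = h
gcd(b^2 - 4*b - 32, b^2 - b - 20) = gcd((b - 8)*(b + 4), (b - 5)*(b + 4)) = b + 4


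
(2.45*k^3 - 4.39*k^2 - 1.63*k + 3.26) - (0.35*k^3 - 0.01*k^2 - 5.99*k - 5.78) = 2.1*k^3 - 4.38*k^2 + 4.36*k + 9.04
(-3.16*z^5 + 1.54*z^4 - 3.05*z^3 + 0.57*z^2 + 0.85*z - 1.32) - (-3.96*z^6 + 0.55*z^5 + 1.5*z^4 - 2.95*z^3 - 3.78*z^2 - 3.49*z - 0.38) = 3.96*z^6 - 3.71*z^5 + 0.04*z^4 - 0.0999999999999996*z^3 + 4.35*z^2 + 4.34*z - 0.94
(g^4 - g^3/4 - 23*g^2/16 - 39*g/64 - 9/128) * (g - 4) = g^5 - 17*g^4/4 - 7*g^3/16 + 329*g^2/64 + 303*g/128 + 9/32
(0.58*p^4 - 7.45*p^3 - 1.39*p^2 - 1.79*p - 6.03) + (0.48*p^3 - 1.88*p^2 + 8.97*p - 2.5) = 0.58*p^4 - 6.97*p^3 - 3.27*p^2 + 7.18*p - 8.53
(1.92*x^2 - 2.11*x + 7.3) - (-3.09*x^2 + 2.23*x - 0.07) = 5.01*x^2 - 4.34*x + 7.37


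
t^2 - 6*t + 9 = (t - 3)^2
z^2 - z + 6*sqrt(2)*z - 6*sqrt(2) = (z - 1)*(z + 6*sqrt(2))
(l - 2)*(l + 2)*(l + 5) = l^3 + 5*l^2 - 4*l - 20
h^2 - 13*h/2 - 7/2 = (h - 7)*(h + 1/2)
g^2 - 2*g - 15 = (g - 5)*(g + 3)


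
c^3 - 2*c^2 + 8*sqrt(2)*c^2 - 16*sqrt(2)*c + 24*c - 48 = (c - 2)*(c + 2*sqrt(2))*(c + 6*sqrt(2))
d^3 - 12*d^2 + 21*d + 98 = (d - 7)^2*(d + 2)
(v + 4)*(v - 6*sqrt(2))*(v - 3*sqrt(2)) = v^3 - 9*sqrt(2)*v^2 + 4*v^2 - 36*sqrt(2)*v + 36*v + 144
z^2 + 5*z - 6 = (z - 1)*(z + 6)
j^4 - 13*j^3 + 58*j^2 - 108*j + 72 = (j - 6)*(j - 3)*(j - 2)^2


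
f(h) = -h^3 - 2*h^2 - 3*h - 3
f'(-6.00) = -87.00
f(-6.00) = 159.00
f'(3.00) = -42.00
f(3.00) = -57.00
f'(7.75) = -214.19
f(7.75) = -611.86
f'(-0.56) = -1.70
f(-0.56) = -1.77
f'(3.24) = -47.45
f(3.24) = -67.73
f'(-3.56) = -26.78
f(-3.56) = 27.45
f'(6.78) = -168.03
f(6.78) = -426.94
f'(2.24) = -27.01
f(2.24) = -30.99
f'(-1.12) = -2.28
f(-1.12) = -0.74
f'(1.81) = -20.07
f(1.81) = -20.91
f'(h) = -3*h^2 - 4*h - 3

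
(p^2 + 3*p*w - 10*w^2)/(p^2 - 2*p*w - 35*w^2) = (p - 2*w)/(p - 7*w)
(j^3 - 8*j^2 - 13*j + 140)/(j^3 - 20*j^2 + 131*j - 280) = (j + 4)/(j - 8)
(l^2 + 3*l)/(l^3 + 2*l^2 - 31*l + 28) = l*(l + 3)/(l^3 + 2*l^2 - 31*l + 28)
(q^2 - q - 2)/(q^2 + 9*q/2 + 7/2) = 2*(q - 2)/(2*q + 7)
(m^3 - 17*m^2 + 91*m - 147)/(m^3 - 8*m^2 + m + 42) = (m - 7)/(m + 2)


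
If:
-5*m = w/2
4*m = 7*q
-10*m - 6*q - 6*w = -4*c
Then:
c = 163*w/140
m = -w/10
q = -2*w/35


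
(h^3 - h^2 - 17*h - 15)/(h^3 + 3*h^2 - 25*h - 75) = (h + 1)/(h + 5)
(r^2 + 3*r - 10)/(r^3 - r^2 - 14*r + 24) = (r + 5)/(r^2 + r - 12)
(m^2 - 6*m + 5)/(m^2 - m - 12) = (-m^2 + 6*m - 5)/(-m^2 + m + 12)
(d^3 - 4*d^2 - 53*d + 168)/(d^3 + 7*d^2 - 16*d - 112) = (d^2 - 11*d + 24)/(d^2 - 16)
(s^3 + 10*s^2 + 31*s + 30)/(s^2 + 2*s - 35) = (s^3 + 10*s^2 + 31*s + 30)/(s^2 + 2*s - 35)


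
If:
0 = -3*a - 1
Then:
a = -1/3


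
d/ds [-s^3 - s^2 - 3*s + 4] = -3*s^2 - 2*s - 3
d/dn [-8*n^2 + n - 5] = 1 - 16*n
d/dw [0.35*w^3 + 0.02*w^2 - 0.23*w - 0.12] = 1.05*w^2 + 0.04*w - 0.23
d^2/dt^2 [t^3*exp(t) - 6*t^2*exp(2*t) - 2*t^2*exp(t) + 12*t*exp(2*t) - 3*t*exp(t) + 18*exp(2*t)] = (t^3 - 24*t^2*exp(t) + 4*t^2 - 5*t + 108*exp(t) - 10)*exp(t)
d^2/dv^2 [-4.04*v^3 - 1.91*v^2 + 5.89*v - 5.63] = -24.24*v - 3.82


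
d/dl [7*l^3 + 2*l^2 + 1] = l*(21*l + 4)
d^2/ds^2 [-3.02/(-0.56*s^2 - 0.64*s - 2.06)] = (-1.894144*s^2 - 2.164736*s + 3.02*(1.12*s + 0.64)*(2.24*s + 1.28) - 6.967744)/(0.56*s^2 + 0.64*s + 2.06)^3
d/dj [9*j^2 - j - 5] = 18*j - 1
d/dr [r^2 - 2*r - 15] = 2*r - 2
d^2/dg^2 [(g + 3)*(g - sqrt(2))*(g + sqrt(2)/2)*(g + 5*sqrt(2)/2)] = 12*g^2 + 12*sqrt(2)*g + 18*g - 7 + 12*sqrt(2)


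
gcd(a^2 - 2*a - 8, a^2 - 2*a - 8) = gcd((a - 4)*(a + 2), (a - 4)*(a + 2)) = a^2 - 2*a - 8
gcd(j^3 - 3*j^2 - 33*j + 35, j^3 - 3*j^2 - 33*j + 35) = j^3 - 3*j^2 - 33*j + 35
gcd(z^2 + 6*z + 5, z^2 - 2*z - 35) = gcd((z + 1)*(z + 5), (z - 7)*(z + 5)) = z + 5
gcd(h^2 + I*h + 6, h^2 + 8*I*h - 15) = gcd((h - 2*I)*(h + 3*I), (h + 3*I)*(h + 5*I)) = h + 3*I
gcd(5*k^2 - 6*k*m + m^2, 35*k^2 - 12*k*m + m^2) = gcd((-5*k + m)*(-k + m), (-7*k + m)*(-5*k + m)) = 5*k - m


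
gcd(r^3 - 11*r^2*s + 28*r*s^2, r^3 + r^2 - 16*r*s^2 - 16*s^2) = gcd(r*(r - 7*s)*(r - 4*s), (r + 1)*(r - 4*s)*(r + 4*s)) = r - 4*s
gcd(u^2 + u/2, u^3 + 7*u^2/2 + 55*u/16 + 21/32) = 1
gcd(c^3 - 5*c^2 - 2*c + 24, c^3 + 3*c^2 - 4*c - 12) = c + 2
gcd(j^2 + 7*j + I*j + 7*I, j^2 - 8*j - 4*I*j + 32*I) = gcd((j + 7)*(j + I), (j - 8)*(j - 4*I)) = 1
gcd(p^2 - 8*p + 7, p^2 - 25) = 1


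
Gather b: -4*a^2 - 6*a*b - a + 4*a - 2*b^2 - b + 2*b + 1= -4*a^2 + 3*a - 2*b^2 + b*(1 - 6*a) + 1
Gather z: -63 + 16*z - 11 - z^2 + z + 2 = -z^2 + 17*z - 72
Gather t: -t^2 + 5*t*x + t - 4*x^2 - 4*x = -t^2 + t*(5*x + 1) - 4*x^2 - 4*x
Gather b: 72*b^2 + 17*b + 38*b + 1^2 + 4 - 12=72*b^2 + 55*b - 7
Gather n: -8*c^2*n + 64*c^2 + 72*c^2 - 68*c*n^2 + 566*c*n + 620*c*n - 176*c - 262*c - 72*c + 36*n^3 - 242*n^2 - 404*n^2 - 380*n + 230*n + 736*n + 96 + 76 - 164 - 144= 136*c^2 - 510*c + 36*n^3 + n^2*(-68*c - 646) + n*(-8*c^2 + 1186*c + 586) - 136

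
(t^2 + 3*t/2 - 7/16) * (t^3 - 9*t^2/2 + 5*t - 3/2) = t^5 - 3*t^4 - 35*t^3/16 + 255*t^2/32 - 71*t/16 + 21/32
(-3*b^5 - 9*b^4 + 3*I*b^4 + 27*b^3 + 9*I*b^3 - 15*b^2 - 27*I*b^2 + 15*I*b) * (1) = -3*b^5 - 9*b^4 + 3*I*b^4 + 27*b^3 + 9*I*b^3 - 15*b^2 - 27*I*b^2 + 15*I*b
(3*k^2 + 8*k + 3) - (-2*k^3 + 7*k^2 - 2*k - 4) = 2*k^3 - 4*k^2 + 10*k + 7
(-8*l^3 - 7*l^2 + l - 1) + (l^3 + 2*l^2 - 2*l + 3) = -7*l^3 - 5*l^2 - l + 2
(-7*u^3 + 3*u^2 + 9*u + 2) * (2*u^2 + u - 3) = -14*u^5 - u^4 + 42*u^3 + 4*u^2 - 25*u - 6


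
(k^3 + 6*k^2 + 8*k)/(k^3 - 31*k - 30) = k*(k^2 + 6*k + 8)/(k^3 - 31*k - 30)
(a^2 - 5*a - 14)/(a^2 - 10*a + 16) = (a^2 - 5*a - 14)/(a^2 - 10*a + 16)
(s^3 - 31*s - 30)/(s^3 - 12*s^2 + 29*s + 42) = (s + 5)/(s - 7)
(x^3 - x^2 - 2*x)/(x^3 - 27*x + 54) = x*(x^2 - x - 2)/(x^3 - 27*x + 54)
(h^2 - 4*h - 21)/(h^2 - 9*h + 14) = (h + 3)/(h - 2)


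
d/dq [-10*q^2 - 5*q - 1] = -20*q - 5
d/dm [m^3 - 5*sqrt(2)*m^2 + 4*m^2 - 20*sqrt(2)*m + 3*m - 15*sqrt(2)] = 3*m^2 - 10*sqrt(2)*m + 8*m - 20*sqrt(2) + 3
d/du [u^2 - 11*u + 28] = 2*u - 11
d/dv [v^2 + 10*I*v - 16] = 2*v + 10*I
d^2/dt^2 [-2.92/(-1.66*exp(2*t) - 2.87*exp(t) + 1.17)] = (2.92*(3.32*exp(t) + 2.87)*(6.64*exp(t) + 5.74)*exp(t) - (19.3888*exp(t) + 8.3804)*(1.66*exp(2*t) + 2.87*exp(t) - 1.17))*exp(t)/(1.66*exp(2*t) + 2.87*exp(t) - 1.17)^3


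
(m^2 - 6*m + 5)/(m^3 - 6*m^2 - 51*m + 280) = (m - 1)/(m^2 - m - 56)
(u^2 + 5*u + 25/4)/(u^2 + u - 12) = (u^2 + 5*u + 25/4)/(u^2 + u - 12)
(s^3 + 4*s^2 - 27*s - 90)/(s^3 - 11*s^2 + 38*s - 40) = (s^2 + 9*s + 18)/(s^2 - 6*s + 8)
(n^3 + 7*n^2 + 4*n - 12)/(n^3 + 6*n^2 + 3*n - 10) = (n + 6)/(n + 5)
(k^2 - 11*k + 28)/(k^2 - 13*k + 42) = (k - 4)/(k - 6)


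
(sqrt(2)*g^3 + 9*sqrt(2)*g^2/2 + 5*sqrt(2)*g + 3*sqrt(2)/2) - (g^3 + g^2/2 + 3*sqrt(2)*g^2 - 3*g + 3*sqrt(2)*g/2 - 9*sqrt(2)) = -g^3 + sqrt(2)*g^3 - g^2/2 + 3*sqrt(2)*g^2/2 + 3*g + 7*sqrt(2)*g/2 + 21*sqrt(2)/2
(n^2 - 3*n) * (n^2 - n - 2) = n^4 - 4*n^3 + n^2 + 6*n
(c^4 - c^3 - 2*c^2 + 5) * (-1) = -c^4 + c^3 + 2*c^2 - 5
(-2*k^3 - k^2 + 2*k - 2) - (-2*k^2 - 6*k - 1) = -2*k^3 + k^2 + 8*k - 1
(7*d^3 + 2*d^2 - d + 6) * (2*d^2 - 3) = 14*d^5 + 4*d^4 - 23*d^3 + 6*d^2 + 3*d - 18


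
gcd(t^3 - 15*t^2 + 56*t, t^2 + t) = t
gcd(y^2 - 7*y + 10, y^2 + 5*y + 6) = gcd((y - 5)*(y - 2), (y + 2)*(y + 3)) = 1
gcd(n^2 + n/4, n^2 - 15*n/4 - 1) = n + 1/4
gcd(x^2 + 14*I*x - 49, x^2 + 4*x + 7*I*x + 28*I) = x + 7*I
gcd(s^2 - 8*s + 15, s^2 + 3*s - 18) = s - 3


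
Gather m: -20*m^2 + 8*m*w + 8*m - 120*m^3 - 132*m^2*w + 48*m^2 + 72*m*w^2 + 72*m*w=-120*m^3 + m^2*(28 - 132*w) + m*(72*w^2 + 80*w + 8)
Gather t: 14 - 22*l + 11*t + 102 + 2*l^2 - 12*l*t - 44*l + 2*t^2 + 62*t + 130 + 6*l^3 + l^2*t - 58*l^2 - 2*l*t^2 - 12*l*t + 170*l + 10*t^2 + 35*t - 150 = 6*l^3 - 56*l^2 + 104*l + t^2*(12 - 2*l) + t*(l^2 - 24*l + 108) + 96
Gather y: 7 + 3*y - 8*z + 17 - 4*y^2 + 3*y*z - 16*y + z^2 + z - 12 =-4*y^2 + y*(3*z - 13) + z^2 - 7*z + 12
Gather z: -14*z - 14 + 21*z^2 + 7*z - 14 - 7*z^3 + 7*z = -7*z^3 + 21*z^2 - 28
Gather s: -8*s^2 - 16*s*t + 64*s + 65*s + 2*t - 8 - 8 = -8*s^2 + s*(129 - 16*t) + 2*t - 16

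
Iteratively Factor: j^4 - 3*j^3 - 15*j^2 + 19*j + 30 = (j - 5)*(j^3 + 2*j^2 - 5*j - 6) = (j - 5)*(j + 1)*(j^2 + j - 6) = (j - 5)*(j - 2)*(j + 1)*(j + 3)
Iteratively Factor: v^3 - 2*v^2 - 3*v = (v + 1)*(v^2 - 3*v) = v*(v + 1)*(v - 3)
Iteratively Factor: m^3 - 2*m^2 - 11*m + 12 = (m + 3)*(m^2 - 5*m + 4) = (m - 4)*(m + 3)*(m - 1)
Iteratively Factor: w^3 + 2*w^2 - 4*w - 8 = (w - 2)*(w^2 + 4*w + 4) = (w - 2)*(w + 2)*(w + 2)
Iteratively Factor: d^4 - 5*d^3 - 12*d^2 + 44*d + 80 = (d + 2)*(d^3 - 7*d^2 + 2*d + 40) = (d + 2)^2*(d^2 - 9*d + 20) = (d - 5)*(d + 2)^2*(d - 4)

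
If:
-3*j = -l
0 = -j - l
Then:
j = 0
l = 0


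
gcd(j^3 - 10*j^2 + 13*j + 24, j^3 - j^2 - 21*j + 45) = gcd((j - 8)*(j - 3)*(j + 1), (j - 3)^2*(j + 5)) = j - 3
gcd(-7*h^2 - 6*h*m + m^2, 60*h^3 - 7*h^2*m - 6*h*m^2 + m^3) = 1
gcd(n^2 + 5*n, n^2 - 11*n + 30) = 1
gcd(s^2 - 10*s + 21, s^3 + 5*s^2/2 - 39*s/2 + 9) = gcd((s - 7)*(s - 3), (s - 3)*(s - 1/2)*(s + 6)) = s - 3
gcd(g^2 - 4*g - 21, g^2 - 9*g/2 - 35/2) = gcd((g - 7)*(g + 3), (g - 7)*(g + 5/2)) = g - 7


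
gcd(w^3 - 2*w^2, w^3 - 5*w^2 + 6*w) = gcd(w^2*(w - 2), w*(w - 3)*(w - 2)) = w^2 - 2*w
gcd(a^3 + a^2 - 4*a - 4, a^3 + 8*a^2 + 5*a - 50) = a - 2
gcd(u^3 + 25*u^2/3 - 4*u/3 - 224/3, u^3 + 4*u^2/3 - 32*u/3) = u^2 + 4*u/3 - 32/3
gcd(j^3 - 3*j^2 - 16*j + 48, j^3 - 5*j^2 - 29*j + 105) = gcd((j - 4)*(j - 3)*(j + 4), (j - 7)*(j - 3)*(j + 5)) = j - 3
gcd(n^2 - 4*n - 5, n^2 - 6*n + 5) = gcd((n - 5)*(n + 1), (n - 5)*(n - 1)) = n - 5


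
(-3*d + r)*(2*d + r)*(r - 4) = -6*d^2*r + 24*d^2 - d*r^2 + 4*d*r + r^3 - 4*r^2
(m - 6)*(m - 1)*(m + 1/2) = m^3 - 13*m^2/2 + 5*m/2 + 3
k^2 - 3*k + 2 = (k - 2)*(k - 1)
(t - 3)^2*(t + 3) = t^3 - 3*t^2 - 9*t + 27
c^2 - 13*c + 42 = (c - 7)*(c - 6)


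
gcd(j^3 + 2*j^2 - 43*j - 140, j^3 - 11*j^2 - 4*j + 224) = j^2 - 3*j - 28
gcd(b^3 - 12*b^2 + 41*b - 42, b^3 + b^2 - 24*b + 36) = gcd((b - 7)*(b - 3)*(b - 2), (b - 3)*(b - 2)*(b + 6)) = b^2 - 5*b + 6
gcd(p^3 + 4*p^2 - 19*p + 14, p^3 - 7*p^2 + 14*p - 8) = p^2 - 3*p + 2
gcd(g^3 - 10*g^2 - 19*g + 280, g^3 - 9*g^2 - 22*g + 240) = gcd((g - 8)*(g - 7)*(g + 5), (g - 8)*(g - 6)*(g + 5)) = g^2 - 3*g - 40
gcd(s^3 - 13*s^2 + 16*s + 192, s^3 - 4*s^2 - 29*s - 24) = s^2 - 5*s - 24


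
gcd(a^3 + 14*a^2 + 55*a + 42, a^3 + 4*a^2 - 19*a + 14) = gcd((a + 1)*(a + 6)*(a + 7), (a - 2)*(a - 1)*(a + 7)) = a + 7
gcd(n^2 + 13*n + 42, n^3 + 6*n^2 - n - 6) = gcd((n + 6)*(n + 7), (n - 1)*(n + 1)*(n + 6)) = n + 6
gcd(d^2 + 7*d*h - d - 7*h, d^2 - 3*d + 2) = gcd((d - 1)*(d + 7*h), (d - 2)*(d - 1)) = d - 1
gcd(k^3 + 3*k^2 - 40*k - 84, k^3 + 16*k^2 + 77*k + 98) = k^2 + 9*k + 14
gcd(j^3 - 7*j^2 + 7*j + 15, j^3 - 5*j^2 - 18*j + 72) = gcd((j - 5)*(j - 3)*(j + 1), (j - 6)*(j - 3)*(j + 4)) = j - 3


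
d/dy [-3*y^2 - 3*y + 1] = -6*y - 3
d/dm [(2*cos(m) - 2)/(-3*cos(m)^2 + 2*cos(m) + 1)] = -6*sin(m)/(3*cos(m) + 1)^2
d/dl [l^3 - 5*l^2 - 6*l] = 3*l^2 - 10*l - 6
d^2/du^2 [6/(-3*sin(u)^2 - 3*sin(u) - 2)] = 18*(12*sin(u)^4 + 9*sin(u)^3 - 23*sin(u)^2 - 20*sin(u) - 2)/(3*sin(u)^2 + 3*sin(u) + 2)^3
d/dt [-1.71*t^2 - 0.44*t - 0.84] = -3.42*t - 0.44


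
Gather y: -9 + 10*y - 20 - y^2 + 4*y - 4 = -y^2 + 14*y - 33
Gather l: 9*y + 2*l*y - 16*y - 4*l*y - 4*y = -2*l*y - 11*y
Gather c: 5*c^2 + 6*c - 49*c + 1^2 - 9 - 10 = 5*c^2 - 43*c - 18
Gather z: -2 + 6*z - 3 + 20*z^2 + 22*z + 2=20*z^2 + 28*z - 3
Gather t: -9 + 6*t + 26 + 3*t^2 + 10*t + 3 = 3*t^2 + 16*t + 20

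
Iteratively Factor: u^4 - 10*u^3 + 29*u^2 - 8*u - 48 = (u - 4)*(u^3 - 6*u^2 + 5*u + 12) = (u - 4)^2*(u^2 - 2*u - 3) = (u - 4)^2*(u + 1)*(u - 3)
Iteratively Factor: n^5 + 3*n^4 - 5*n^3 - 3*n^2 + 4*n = (n - 1)*(n^4 + 4*n^3 - n^2 - 4*n) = (n - 1)^2*(n^3 + 5*n^2 + 4*n) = n*(n - 1)^2*(n^2 + 5*n + 4) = n*(n - 1)^2*(n + 4)*(n + 1)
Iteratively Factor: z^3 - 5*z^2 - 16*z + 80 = (z + 4)*(z^2 - 9*z + 20) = (z - 5)*(z + 4)*(z - 4)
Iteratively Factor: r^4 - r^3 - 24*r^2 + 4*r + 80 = (r + 4)*(r^3 - 5*r^2 - 4*r + 20) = (r - 5)*(r + 4)*(r^2 - 4) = (r - 5)*(r + 2)*(r + 4)*(r - 2)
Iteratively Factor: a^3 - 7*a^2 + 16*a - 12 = (a - 2)*(a^2 - 5*a + 6) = (a - 2)^2*(a - 3)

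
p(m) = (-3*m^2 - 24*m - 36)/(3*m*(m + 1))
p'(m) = (-6*m - 24)/(3*m*(m + 1)) - (-3*m^2 - 24*m - 36)/(3*m*(m + 1)^2) - (-3*m^2 - 24*m - 36)/(3*m^2*(m + 1))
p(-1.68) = -1.21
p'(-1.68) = -6.56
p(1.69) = -6.24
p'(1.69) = 3.51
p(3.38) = -3.41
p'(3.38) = 0.79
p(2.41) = -4.51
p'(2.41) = 1.64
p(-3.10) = 0.49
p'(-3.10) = 0.11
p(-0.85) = 46.45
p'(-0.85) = -205.61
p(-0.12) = 104.68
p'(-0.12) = 826.88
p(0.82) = -12.89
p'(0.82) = 16.34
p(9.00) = -1.83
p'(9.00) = 0.10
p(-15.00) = -0.56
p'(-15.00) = 0.03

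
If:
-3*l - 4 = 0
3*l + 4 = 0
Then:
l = -4/3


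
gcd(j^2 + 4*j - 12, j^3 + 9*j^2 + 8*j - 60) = j^2 + 4*j - 12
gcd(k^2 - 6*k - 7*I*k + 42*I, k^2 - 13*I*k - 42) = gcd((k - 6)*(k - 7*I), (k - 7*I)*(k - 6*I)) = k - 7*I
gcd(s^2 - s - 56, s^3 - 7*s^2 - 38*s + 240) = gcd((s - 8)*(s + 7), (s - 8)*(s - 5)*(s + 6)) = s - 8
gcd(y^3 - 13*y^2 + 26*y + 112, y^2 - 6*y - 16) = y^2 - 6*y - 16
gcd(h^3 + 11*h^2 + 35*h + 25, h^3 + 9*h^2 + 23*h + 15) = h^2 + 6*h + 5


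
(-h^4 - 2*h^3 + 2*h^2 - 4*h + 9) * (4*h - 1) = -4*h^5 - 7*h^4 + 10*h^3 - 18*h^2 + 40*h - 9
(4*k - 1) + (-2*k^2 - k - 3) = -2*k^2 + 3*k - 4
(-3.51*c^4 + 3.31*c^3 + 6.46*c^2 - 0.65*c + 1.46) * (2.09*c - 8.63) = -7.3359*c^5 + 37.2092*c^4 - 15.0639*c^3 - 57.1083*c^2 + 8.6609*c - 12.5998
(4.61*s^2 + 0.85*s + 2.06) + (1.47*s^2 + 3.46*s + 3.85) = 6.08*s^2 + 4.31*s + 5.91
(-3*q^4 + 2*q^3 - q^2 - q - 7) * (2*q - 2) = -6*q^5 + 10*q^4 - 6*q^3 - 12*q + 14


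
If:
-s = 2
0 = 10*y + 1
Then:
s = -2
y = -1/10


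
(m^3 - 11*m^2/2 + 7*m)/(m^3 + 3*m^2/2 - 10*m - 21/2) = m*(2*m^2 - 11*m + 14)/(2*m^3 + 3*m^2 - 20*m - 21)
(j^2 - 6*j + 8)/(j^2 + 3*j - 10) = (j - 4)/(j + 5)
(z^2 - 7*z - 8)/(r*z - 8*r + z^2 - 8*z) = (z + 1)/(r + z)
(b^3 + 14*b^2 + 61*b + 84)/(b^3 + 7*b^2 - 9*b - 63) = (b + 4)/(b - 3)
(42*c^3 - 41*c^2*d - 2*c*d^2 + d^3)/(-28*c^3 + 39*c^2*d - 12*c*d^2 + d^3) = (-6*c - d)/(4*c - d)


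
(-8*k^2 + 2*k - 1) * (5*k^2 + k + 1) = -40*k^4 + 2*k^3 - 11*k^2 + k - 1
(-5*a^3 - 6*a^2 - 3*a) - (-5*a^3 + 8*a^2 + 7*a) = -14*a^2 - 10*a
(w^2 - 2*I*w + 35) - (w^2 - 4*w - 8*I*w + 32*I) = 4*w + 6*I*w + 35 - 32*I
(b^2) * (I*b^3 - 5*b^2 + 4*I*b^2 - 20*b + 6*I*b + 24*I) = I*b^5 - 5*b^4 + 4*I*b^4 - 20*b^3 + 6*I*b^3 + 24*I*b^2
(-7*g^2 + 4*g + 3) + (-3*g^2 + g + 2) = -10*g^2 + 5*g + 5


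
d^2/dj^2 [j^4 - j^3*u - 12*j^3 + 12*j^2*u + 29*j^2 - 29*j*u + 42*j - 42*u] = 12*j^2 - 6*j*u - 72*j + 24*u + 58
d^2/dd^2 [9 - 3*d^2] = -6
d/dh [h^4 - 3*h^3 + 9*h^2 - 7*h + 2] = 4*h^3 - 9*h^2 + 18*h - 7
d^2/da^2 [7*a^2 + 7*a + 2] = 14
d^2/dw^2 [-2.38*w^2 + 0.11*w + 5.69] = -4.76000000000000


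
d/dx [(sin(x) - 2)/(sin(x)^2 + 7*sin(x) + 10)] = (4*sin(x) + cos(x)^2 + 23)*cos(x)/(sin(x)^2 + 7*sin(x) + 10)^2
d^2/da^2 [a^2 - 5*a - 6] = 2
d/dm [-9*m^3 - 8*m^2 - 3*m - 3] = -27*m^2 - 16*m - 3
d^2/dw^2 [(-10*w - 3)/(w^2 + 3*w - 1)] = 2*(-(2*w + 3)^2*(10*w + 3) + 3*(10*w + 11)*(w^2 + 3*w - 1))/(w^2 + 3*w - 1)^3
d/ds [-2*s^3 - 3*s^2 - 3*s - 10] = -6*s^2 - 6*s - 3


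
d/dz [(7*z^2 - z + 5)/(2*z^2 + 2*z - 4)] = (8*z^2 - 38*z - 3)/(2*(z^4 + 2*z^3 - 3*z^2 - 4*z + 4))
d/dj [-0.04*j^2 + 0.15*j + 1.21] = 0.15 - 0.08*j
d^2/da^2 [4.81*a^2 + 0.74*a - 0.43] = 9.62000000000000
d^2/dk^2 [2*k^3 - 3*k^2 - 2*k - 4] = 12*k - 6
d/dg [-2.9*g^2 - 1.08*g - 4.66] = -5.8*g - 1.08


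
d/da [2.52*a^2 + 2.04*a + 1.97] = 5.04*a + 2.04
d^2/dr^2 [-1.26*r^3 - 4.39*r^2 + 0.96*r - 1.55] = -7.56*r - 8.78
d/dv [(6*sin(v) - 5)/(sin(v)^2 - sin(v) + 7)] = (-6*sin(v)^2 + 10*sin(v) + 37)*cos(v)/(sin(v)^2 - sin(v) + 7)^2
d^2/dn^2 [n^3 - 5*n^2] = 6*n - 10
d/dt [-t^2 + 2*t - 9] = 2 - 2*t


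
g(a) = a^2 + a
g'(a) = 2*a + 1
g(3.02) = 12.14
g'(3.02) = 7.04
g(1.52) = 3.83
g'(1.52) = 4.04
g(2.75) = 10.31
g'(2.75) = 6.50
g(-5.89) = 28.80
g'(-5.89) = -10.78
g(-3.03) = 6.15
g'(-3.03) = -5.06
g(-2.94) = 5.70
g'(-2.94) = -4.88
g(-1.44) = 0.63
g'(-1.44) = -1.88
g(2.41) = 8.22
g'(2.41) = 5.82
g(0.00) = 0.00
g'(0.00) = 1.00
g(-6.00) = 30.00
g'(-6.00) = -11.00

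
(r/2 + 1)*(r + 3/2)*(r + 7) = r^3/2 + 21*r^2/4 + 55*r/4 + 21/2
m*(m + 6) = m^2 + 6*m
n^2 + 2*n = n*(n + 2)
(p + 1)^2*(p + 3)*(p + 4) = p^4 + 9*p^3 + 27*p^2 + 31*p + 12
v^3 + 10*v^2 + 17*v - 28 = (v - 1)*(v + 4)*(v + 7)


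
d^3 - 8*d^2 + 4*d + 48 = (d - 6)*(d - 4)*(d + 2)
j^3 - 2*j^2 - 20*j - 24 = (j - 6)*(j + 2)^2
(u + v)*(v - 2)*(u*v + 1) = u^2*v^2 - 2*u^2*v + u*v^3 - 2*u*v^2 + u*v - 2*u + v^2 - 2*v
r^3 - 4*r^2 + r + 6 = (r - 3)*(r - 2)*(r + 1)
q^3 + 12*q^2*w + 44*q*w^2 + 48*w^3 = (q + 2*w)*(q + 4*w)*(q + 6*w)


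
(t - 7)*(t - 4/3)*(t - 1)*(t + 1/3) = t^4 - 9*t^3 + 131*t^2/9 - 31*t/9 - 28/9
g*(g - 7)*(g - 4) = g^3 - 11*g^2 + 28*g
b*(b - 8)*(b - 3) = b^3 - 11*b^2 + 24*b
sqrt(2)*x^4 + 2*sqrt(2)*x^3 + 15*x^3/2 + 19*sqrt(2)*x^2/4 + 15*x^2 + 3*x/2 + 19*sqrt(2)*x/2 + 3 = (x + 2)*(x + sqrt(2)/2)*(x + 3*sqrt(2))*(sqrt(2)*x + 1/2)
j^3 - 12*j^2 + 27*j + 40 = (j - 8)*(j - 5)*(j + 1)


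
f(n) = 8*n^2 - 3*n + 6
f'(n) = 16*n - 3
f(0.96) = 10.49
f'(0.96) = 12.36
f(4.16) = 131.96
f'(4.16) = 63.56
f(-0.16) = 6.68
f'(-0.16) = -5.56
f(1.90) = 29.18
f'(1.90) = 27.40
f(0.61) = 7.15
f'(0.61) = 6.76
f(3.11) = 74.05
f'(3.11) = 46.76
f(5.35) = 218.93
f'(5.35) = 82.60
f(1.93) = 30.01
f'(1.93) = 27.88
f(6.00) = 276.00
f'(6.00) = 93.00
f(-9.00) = 681.00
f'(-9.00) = -147.00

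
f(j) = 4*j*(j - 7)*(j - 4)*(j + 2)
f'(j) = 4*j*(j - 7)*(j - 4) + 4*j*(j - 7)*(j + 2) + 4*j*(j - 4)*(j + 2) + 4*(j - 7)*(j - 4)*(j + 2) = 16*j^3 - 108*j^2 + 48*j + 224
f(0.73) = 163.44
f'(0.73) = 207.71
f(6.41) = -306.61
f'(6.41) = 308.16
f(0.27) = 61.54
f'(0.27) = 229.40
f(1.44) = 282.03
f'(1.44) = 116.95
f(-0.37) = -77.70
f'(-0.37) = 190.64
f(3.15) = 212.35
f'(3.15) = -196.34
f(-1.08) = -163.13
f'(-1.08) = 26.03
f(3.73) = 75.48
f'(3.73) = -269.23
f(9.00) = 3960.00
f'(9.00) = 3572.00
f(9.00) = 3960.00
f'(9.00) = 3572.00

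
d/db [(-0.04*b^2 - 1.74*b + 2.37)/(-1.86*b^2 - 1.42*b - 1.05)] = (-3.1796*b^2 + 8.9004*b + 5.1924)/(3.4596*b^4 + 5.2824*b^3 + 5.9224*b^2 + 2.982*b + 1.1025)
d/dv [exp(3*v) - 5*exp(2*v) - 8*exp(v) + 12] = (3*exp(2*v) - 10*exp(v) - 8)*exp(v)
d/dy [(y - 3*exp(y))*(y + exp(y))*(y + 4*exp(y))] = 2*y^2*exp(y) + 3*y^2 - 22*y*exp(2*y) + 4*y*exp(y) - 36*exp(3*y) - 11*exp(2*y)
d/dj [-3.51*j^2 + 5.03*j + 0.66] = 5.03 - 7.02*j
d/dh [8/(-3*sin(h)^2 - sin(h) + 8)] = 8*(6*sin(h) + 1)*cos(h)/(3*sin(h)^2 + sin(h) - 8)^2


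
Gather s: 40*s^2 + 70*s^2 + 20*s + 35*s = 110*s^2 + 55*s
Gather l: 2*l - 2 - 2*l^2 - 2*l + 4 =2 - 2*l^2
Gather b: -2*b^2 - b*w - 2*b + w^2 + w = -2*b^2 + b*(-w - 2) + w^2 + w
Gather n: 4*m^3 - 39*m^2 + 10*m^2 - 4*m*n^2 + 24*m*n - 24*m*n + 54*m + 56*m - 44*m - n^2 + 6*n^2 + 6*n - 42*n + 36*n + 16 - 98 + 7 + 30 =4*m^3 - 29*m^2 + 66*m + n^2*(5 - 4*m) - 45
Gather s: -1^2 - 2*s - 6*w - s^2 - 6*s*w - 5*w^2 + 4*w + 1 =-s^2 + s*(-6*w - 2) - 5*w^2 - 2*w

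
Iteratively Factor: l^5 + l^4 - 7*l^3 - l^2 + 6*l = (l + 3)*(l^4 - 2*l^3 - l^2 + 2*l) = l*(l + 3)*(l^3 - 2*l^2 - l + 2) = l*(l + 1)*(l + 3)*(l^2 - 3*l + 2) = l*(l - 1)*(l + 1)*(l + 3)*(l - 2)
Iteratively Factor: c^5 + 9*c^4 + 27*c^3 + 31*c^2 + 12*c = (c + 3)*(c^4 + 6*c^3 + 9*c^2 + 4*c) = (c + 3)*(c + 4)*(c^3 + 2*c^2 + c) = (c + 1)*(c + 3)*(c + 4)*(c^2 + c) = c*(c + 1)*(c + 3)*(c + 4)*(c + 1)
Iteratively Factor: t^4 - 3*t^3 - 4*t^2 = (t)*(t^3 - 3*t^2 - 4*t) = t*(t - 4)*(t^2 + t) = t*(t - 4)*(t + 1)*(t)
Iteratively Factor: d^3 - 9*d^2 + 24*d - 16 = (d - 4)*(d^2 - 5*d + 4) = (d - 4)^2*(d - 1)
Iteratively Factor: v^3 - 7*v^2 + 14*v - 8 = (v - 2)*(v^2 - 5*v + 4) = (v - 2)*(v - 1)*(v - 4)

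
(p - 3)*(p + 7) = p^2 + 4*p - 21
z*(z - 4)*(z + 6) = z^3 + 2*z^2 - 24*z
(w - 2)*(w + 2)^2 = w^3 + 2*w^2 - 4*w - 8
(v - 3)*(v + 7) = v^2 + 4*v - 21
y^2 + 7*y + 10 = (y + 2)*(y + 5)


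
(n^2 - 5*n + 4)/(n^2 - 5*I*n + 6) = (n^2 - 5*n + 4)/(n^2 - 5*I*n + 6)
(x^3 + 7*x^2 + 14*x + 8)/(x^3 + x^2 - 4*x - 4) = (x + 4)/(x - 2)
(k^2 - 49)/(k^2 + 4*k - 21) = (k - 7)/(k - 3)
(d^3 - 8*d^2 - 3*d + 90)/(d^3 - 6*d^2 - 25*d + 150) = (d + 3)/(d + 5)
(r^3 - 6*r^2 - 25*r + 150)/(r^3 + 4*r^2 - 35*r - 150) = (r - 5)/(r + 5)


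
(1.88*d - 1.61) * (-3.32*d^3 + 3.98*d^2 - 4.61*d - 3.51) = -6.2416*d^4 + 12.8276*d^3 - 15.0746*d^2 + 0.823300000000002*d + 5.6511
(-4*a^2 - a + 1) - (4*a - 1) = -4*a^2 - 5*a + 2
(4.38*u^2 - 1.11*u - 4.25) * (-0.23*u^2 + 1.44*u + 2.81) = -1.0074*u^4 + 6.5625*u^3 + 11.6869*u^2 - 9.2391*u - 11.9425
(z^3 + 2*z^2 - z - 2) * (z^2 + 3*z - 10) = z^5 + 5*z^4 - 5*z^3 - 25*z^2 + 4*z + 20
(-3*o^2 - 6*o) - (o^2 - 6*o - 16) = 16 - 4*o^2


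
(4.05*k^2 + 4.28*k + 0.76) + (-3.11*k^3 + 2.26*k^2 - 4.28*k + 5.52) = -3.11*k^3 + 6.31*k^2 + 6.28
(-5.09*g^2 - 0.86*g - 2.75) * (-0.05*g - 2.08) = 0.2545*g^3 + 10.6302*g^2 + 1.9263*g + 5.72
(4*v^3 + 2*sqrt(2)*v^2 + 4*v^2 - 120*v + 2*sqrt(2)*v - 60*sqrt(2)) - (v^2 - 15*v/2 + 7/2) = 4*v^3 + 2*sqrt(2)*v^2 + 3*v^2 - 225*v/2 + 2*sqrt(2)*v - 60*sqrt(2) - 7/2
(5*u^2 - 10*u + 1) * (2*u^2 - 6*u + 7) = 10*u^4 - 50*u^3 + 97*u^2 - 76*u + 7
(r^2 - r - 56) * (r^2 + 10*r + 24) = r^4 + 9*r^3 - 42*r^2 - 584*r - 1344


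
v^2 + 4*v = v*(v + 4)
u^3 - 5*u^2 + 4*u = u*(u - 4)*(u - 1)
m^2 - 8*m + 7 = (m - 7)*(m - 1)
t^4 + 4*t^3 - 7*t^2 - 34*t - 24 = (t - 3)*(t + 1)*(t + 2)*(t + 4)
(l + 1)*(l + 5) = l^2 + 6*l + 5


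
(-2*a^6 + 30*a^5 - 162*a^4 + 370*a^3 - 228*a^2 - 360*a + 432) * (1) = -2*a^6 + 30*a^5 - 162*a^4 + 370*a^3 - 228*a^2 - 360*a + 432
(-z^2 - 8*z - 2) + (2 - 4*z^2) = -5*z^2 - 8*z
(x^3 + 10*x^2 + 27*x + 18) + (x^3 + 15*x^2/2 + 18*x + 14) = 2*x^3 + 35*x^2/2 + 45*x + 32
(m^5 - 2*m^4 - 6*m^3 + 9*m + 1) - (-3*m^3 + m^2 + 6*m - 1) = m^5 - 2*m^4 - 3*m^3 - m^2 + 3*m + 2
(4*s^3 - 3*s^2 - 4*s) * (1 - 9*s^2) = -36*s^5 + 27*s^4 + 40*s^3 - 3*s^2 - 4*s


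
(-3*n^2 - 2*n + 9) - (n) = -3*n^2 - 3*n + 9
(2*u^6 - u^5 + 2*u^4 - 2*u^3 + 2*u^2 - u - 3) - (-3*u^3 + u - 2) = 2*u^6 - u^5 + 2*u^4 + u^3 + 2*u^2 - 2*u - 1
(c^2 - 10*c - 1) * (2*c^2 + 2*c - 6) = 2*c^4 - 18*c^3 - 28*c^2 + 58*c + 6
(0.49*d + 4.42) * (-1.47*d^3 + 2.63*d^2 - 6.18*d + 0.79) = -0.7203*d^4 - 5.2087*d^3 + 8.5964*d^2 - 26.9285*d + 3.4918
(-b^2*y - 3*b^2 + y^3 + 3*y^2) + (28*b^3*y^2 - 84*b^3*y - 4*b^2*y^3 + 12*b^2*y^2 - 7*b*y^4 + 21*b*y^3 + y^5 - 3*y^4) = 28*b^3*y^2 - 84*b^3*y - 4*b^2*y^3 + 12*b^2*y^2 - b^2*y - 3*b^2 - 7*b*y^4 + 21*b*y^3 + y^5 - 3*y^4 + y^3 + 3*y^2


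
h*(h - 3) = h^2 - 3*h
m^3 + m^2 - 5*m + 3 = (m - 1)^2*(m + 3)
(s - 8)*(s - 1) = s^2 - 9*s + 8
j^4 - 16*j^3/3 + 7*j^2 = j^2*(j - 3)*(j - 7/3)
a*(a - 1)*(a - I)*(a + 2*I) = a^4 - a^3 + I*a^3 + 2*a^2 - I*a^2 - 2*a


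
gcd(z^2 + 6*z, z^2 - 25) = 1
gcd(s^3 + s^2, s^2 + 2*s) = s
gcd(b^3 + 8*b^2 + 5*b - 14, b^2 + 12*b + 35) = b + 7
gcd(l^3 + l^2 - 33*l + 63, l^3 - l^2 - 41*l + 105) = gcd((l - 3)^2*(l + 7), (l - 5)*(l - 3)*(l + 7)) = l^2 + 4*l - 21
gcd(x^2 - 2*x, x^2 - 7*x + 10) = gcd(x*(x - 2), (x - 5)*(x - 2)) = x - 2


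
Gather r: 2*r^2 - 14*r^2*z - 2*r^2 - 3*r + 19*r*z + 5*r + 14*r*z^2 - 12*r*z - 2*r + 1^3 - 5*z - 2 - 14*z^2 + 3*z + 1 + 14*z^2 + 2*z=-14*r^2*z + r*(14*z^2 + 7*z)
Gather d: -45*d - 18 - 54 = -45*d - 72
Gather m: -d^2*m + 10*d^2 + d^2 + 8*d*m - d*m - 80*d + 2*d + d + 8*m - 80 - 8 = 11*d^2 - 77*d + m*(-d^2 + 7*d + 8) - 88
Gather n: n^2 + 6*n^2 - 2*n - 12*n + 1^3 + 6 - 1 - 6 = 7*n^2 - 14*n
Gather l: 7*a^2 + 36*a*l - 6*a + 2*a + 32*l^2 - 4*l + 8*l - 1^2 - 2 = 7*a^2 - 4*a + 32*l^2 + l*(36*a + 4) - 3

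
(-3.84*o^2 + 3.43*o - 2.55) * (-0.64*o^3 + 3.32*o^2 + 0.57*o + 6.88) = 2.4576*o^5 - 14.944*o^4 + 10.8308*o^3 - 32.9301*o^2 + 22.1449*o - 17.544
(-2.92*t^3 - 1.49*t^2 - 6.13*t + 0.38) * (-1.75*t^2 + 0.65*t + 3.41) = 5.11*t^5 + 0.7095*t^4 - 0.198200000000002*t^3 - 9.7304*t^2 - 20.6563*t + 1.2958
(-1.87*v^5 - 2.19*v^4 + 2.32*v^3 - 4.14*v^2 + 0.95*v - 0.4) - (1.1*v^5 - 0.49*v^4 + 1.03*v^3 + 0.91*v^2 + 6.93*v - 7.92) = -2.97*v^5 - 1.7*v^4 + 1.29*v^3 - 5.05*v^2 - 5.98*v + 7.52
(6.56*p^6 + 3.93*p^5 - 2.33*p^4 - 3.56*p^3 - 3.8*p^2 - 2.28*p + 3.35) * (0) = 0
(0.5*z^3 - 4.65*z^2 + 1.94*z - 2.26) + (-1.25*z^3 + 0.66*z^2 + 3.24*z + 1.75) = -0.75*z^3 - 3.99*z^2 + 5.18*z - 0.51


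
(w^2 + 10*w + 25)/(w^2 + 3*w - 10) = (w + 5)/(w - 2)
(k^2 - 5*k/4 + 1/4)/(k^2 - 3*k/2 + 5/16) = 4*(k - 1)/(4*k - 5)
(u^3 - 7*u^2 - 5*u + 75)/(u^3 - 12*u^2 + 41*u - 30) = (u^2 - 2*u - 15)/(u^2 - 7*u + 6)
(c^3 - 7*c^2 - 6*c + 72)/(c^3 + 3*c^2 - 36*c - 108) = (c - 4)/(c + 6)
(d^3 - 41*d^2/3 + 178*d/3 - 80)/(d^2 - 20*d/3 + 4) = (3*d^2 - 23*d + 40)/(3*d - 2)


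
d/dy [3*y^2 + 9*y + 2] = 6*y + 9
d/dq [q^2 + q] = 2*q + 1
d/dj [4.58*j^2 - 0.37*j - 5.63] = 9.16*j - 0.37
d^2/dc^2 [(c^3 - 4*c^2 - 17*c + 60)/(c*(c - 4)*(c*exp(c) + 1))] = (c^9*exp(2*c) - 12*c^8*exp(2*c) - c^8*exp(c) + 31*c^7*exp(2*c) + 8*c^7*exp(c) + 64*c^6*exp(2*c) + 15*c^6*exp(c) - 86*c^5*exp(2*c) - 300*c^5*exp(c) - 856*c^4*exp(2*c) + 794*c^4*exp(c) - 544*c^3*exp(2*c) + 328*c^3*exp(c) - 34*c^3 + 5760*c^2*exp(2*c) - 4320*c^2*exp(c) + 360*c^2 + 5760*c*exp(c) - 1440*c + 1920)/(c^3*(c^6*exp(3*c) - 12*c^5*exp(3*c) + 3*c^5*exp(2*c) + 48*c^4*exp(3*c) - 36*c^4*exp(2*c) + 3*c^4*exp(c) - 64*c^3*exp(3*c) + 144*c^3*exp(2*c) - 36*c^3*exp(c) + c^3 - 192*c^2*exp(2*c) + 144*c^2*exp(c) - 12*c^2 - 192*c*exp(c) + 48*c - 64))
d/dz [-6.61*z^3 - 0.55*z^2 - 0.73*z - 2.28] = -19.83*z^2 - 1.1*z - 0.73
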